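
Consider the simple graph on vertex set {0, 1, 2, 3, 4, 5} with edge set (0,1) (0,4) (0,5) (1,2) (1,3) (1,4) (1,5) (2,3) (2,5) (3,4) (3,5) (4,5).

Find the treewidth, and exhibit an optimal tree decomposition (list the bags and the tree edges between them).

Every bag has size at most 4, so the width is 4 − 1 = 3 and tw(G) ≤ 3. For the lower bound, the 4 vertices {0, 1, 4, 5} are pairwise adjacent, and any tree decomposition puts a clique entirely inside one bag — forcing width ≥ 3. Hence tw(G) = 3 exactly.

Treewidth 3.
One such decomposition:
Bags: B1 = {1, 3, 4, 5}  B2 = {1, 2, 3, 5}  B3 = {0, 1, 4, 5}
Tree: B1–B2, B1–B3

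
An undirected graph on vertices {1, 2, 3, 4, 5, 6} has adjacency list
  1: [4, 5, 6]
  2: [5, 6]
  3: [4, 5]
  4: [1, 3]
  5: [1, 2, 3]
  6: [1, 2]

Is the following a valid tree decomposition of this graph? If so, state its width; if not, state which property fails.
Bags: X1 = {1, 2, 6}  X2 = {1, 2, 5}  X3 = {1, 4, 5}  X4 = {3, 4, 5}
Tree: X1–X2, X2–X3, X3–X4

Checking the three conditions: (i) the bags cover all of {1, 2, 3, 4, 5, 6}; (ii) for each edge, some bag contains both endpoints; (iii) the bags containing any fixed vertex form a subtree. All hold, so the decomposition is valid with width 3 − 1 = 2.

Yes; width 2.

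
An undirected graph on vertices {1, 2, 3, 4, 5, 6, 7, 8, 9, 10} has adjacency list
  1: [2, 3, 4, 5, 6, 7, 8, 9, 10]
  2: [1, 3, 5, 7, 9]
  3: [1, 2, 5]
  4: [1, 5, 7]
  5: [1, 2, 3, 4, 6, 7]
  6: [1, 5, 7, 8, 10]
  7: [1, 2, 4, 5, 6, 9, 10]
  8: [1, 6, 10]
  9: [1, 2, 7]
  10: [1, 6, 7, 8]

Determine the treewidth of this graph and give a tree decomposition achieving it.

Treewidth 3.
One such decomposition:
Bags: B1 = {1, 4, 5, 7}  B2 = {1, 5, 6, 7}  B3 = {1, 2, 5, 7}  B4 = {1, 2, 3, 5}  B5 = {1, 6, 7, 10}  B6 = {1, 6, 8, 10}  B7 = {1, 2, 7, 9}
Tree: B1–B2, B2–B3, B3–B4, B2–B5, B5–B6, B3–B7

The largest bag has 4 vertices, giving width 3; this decomposition certifies tw(G) ≤ 3. On the other hand G contains the 4-clique {1, 6, 8, 10}. A clique must lie in a single bag of any decomposition, so no decomposition can have width below 3. Therefore the treewidth is 3.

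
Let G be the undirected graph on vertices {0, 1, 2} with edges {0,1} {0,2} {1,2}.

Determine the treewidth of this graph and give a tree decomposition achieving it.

A single bag containing all 3 vertices is trivially a valid decomposition of width 2. For the lower bound, the 3 vertices {0, 1, 2} are pairwise adjacent, and any tree decomposition puts a clique entirely inside one bag — forcing width ≥ 2. Therefore the treewidth is 2.

Treewidth 2.
One such decomposition:
Bags: B1 = {0, 1, 2}
Tree: (single bag)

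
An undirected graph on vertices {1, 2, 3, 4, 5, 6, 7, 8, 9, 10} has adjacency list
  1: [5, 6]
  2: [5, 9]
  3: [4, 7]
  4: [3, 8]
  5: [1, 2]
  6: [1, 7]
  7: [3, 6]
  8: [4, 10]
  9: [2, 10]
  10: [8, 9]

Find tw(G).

2

A width-2 tree decomposition is:
Bags: B1 = {3, 4, 8}  B2 = {3, 7, 8}  B3 = {6, 7, 8}  B4 = {1, 6, 8}  B5 = {1, 5, 8}  B6 = {2, 5, 8}  B7 = {2, 8, 9}  B8 = {8, 9, 10}
Tree: B1–B2, B2–B3, B3–B4, B4–B5, B5–B6, B6–B7, B7–B8
Every bag has size at most 3, so the width is 3 − 1 = 2 and tw(G) ≤ 2. Since 8–4–3–7–6–1–5–2–9–10–8 is a cycle in G, G is not acyclic. Forests are exactly the graphs of treewidth ≤ 1, so tw(G) ≥ 2. Therefore the treewidth is 2.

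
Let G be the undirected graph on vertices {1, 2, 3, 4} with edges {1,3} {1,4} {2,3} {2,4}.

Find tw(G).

A width-2 tree decomposition is:
Bags: B1 = {2, 3, 4}  B2 = {1, 3, 4}
Tree: B1–B2
The largest bag has 3 vertices, giving width 2; this decomposition certifies tw(G) ≤ 2. For the lower bound, G contains the cycle 4–2–3–1–4, so G is not a forest; only forests have treewidth ≤ 1, hence tw(G) ≥ 2. The upper and lower bounds meet at 2, so that is the treewidth.

2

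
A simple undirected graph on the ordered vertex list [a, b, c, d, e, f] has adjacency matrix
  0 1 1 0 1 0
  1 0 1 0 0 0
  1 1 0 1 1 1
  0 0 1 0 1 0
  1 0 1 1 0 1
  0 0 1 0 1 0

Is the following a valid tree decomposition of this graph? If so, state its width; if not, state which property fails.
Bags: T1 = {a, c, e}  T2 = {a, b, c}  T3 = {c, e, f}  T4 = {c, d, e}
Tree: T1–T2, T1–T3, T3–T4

Yes; width 2.

Vertex coverage: the bags together contain {a, b, c, d, e, f}, the full vertex set. Edge coverage: each edge of G has both endpoints in at least one bag. Running intersection: for every vertex, the bags containing it form a connected subtree. All three properties hold, so this is a valid tree decomposition of width max|bag| − 1 = 2, and hence tw(G) ≤ 2.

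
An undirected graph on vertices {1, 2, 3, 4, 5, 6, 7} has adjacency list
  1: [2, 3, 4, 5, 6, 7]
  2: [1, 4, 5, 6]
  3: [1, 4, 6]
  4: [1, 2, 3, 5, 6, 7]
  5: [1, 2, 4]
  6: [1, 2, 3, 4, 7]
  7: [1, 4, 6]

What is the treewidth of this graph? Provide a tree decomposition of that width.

Each bag holds 4 vertices, so the decomposition has width 3, which upper-bounds the treewidth. On the other hand G contains the 4-clique {1, 2, 4, 5}. A clique must lie in a single bag of any decomposition, so no decomposition can have width below 3. Combining the bounds, tw(G) = 3.

Treewidth 3.
Bags: B1 = {1, 4, 6, 7}  B2 = {1, 2, 4, 6}  B3 = {1, 3, 4, 6}  B4 = {1, 2, 4, 5}
Tree: B1–B2, B2–B3, B2–B4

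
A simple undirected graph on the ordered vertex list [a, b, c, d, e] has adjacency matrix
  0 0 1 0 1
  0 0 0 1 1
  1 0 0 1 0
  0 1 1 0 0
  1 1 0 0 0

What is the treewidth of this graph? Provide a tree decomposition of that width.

Treewidth 2.
Bags: B1 = {a, c, d}  B2 = {a, b, d}  B3 = {a, b, e}
Tree: B1–B2, B2–B3

Each bag holds 3 vertices, so the decomposition has width 2, which upper-bounds the treewidth. The edges a–c–d–b–e–a form a cycle, so G is not a tree and its treewidth is at least 2. The upper and lower bounds meet at 2, so that is the treewidth.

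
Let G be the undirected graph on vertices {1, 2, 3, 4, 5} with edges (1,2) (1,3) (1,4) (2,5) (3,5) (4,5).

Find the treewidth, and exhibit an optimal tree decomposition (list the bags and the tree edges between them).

Each bag holds 3 vertices, so the decomposition has width 2, which upper-bounds the treewidth. Since 1–3–5–2–1 is a cycle in G, G is not acyclic. Forests are exactly the graphs of treewidth ≤ 1, so tw(G) ≥ 2. Therefore the treewidth is 2.

Treewidth 2.
One optimal decomposition is:
Bags: B1 = {1, 3, 5}  B2 = {1, 2, 5}  B3 = {1, 4, 5}
Tree: B1–B2, B2–B3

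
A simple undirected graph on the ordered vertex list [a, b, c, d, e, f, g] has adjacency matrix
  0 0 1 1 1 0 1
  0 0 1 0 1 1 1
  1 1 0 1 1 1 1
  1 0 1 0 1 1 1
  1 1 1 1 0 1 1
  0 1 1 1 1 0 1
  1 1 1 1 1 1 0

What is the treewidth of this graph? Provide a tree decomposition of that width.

Treewidth 4.
Bags: B1 = {c, d, e, f, g}  B2 = {b, c, e, f, g}  B3 = {a, c, d, e, g}
Tree: B1–B2, B1–B3

Every bag has size at most 5, so the width is 5 − 1 = 4 and tw(G) ≤ 4. For the lower bound, the 5 vertices {c, d, e, f, g} are pairwise adjacent, and any tree decomposition puts a clique entirely inside one bag — forcing width ≥ 4. Hence tw(G) = 4 exactly.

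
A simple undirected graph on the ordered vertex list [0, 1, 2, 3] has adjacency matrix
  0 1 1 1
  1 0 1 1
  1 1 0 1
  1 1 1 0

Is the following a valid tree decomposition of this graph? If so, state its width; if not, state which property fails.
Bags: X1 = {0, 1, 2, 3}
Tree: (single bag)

Checking the three conditions: (i) the bags cover all of {0, 1, 2, 3}; (ii) for each edge, some bag contains both endpoints; (iii) the bags containing any fixed vertex form a subtree. All hold, so the decomposition is valid with width 4 − 1 = 3.

Yes; width 3.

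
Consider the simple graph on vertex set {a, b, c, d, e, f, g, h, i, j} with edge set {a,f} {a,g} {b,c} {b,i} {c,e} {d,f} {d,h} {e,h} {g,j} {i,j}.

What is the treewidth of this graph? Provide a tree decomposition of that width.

Treewidth 2.
One such decomposition:
Bags: B1 = {a, f, g}  B2 = {d, f, g}  B3 = {d, g, h}  B4 = {e, g, h}  B5 = {c, e, g}  B6 = {b, c, g}  B7 = {b, g, i}  B8 = {g, i, j}
Tree: B1–B2, B2–B3, B3–B4, B4–B5, B5–B6, B6–B7, B7–B8

The largest bag has 3 vertices, giving width 2; this decomposition certifies tw(G) ≤ 2. Since g–a–f–d–h–e–c–b–i–j–g is a cycle in G, G is not acyclic. Forests are exactly the graphs of treewidth ≤ 1, so tw(G) ≥ 2. Hence tw(G) = 2 exactly.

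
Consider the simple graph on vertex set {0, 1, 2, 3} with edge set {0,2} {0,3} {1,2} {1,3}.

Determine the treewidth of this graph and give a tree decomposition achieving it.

Treewidth 2.
One optimal decomposition is:
Bags: B1 = {0, 2, 3}  B2 = {1, 2, 3}
Tree: B1–B2

The largest bag has 3 vertices, giving width 2; this decomposition certifies tw(G) ≤ 2. For the lower bound, G contains the cycle 2–0–3–1–2, so G is not a forest; only forests have treewidth ≤ 1, hence tw(G) ≥ 2. Combining the bounds, tw(G) = 2.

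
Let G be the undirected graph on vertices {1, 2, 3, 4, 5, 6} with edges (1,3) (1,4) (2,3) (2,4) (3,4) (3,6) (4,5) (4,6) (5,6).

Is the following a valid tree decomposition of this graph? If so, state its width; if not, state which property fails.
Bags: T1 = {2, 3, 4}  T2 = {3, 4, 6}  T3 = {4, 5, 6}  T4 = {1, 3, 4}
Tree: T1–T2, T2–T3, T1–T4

Yes; width 2.

Vertex coverage: the bags together contain {1, 2, 3, 4, 5, 6}, the full vertex set. Edge coverage: each edge of G has both endpoints in at least one bag. Running intersection: for every vertex, the bags containing it form a connected subtree. All three properties hold, so this is a valid tree decomposition of width max|bag| − 1 = 2, and hence tw(G) ≤ 2.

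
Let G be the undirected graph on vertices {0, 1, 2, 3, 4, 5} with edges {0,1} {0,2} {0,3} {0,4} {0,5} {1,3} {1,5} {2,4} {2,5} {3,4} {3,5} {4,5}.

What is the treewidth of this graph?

3

A width-3 tree decomposition is:
Bags: B1 = {0, 2, 4, 5}  B2 = {0, 3, 4, 5}  B3 = {0, 1, 3, 5}
Tree: B1–B2, B2–B3
The largest bag has 4 vertices, giving width 3; this decomposition certifies tw(G) ≤ 3. Conversely, {0, 2, 4, 5} is a clique of size 4, and the vertices of any clique must share a bag in every tree decomposition; so some bag has ≥ 4 vertices and tw(G) ≥ 3. The upper and lower bounds meet at 3, so that is the treewidth.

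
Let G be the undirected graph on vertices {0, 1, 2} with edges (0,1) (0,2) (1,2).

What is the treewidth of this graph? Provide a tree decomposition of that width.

With just one bag of size 3, the width is 3 − 1 = 2, so tw(G) ≤ 2. Conversely, {0, 1, 2} is a clique of size 3, and the vertices of any clique must share a bag in every tree decomposition; so some bag has ≥ 3 vertices and tw(G) ≥ 2. The upper and lower bounds meet at 2, so that is the treewidth.

Treewidth 2.
One optimal decomposition is:
Bags: B1 = {0, 1, 2}
Tree: (single bag)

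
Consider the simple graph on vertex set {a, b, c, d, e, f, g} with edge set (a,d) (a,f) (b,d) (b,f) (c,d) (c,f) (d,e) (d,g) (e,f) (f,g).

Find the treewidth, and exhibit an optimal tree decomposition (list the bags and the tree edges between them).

Treewidth 2.
One such decomposition:
Bags: B1 = {d, e, f}  B2 = {d, f, g}  B3 = {a, d, f}  B4 = {b, d, f}  B5 = {c, d, f}
Tree: B1–B2, B2–B3, B3–B4, B4–B5

The largest bag has 3 vertices, giving width 2; this decomposition certifies tw(G) ≤ 2. Since d–e–f–g–d is a cycle in G, G is not acyclic. Forests are exactly the graphs of treewidth ≤ 1, so tw(G) ≥ 2. Hence tw(G) = 2 exactly.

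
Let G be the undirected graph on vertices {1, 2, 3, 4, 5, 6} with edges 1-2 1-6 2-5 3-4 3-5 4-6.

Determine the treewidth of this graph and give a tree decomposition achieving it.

Every bag has size at most 3, so the width is 3 − 1 = 2 and tw(G) ≤ 2. For the lower bound, G contains the cycle 6–1–2–5–3–4–6, so G is not a forest; only forests have treewidth ≤ 1, hence tw(G) ≥ 2. Hence tw(G) = 2 exactly.

Treewidth 2.
One optimal decomposition is:
Bags: B1 = {1, 2, 6}  B2 = {2, 5, 6}  B3 = {3, 5, 6}  B4 = {3, 4, 6}
Tree: B1–B2, B2–B3, B3–B4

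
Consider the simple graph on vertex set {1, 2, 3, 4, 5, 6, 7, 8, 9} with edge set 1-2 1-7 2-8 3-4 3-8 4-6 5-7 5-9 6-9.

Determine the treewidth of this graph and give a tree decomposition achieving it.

Treewidth 2.
Bags: B1 = {1, 5, 7}  B2 = {1, 5, 9}  B3 = {1, 6, 9}  B4 = {1, 4, 6}  B5 = {1, 3, 4}  B6 = {1, 3, 8}  B7 = {1, 2, 8}
Tree: B1–B2, B2–B3, B3–B4, B4–B5, B5–B6, B6–B7

Each bag holds 3 vertices, so the decomposition has width 2, which upper-bounds the treewidth. The edges 1–7–5–9–6–4–3–8–2–1 form a cycle, so G is not a tree and its treewidth is at least 2. The upper and lower bounds meet at 2, so that is the treewidth.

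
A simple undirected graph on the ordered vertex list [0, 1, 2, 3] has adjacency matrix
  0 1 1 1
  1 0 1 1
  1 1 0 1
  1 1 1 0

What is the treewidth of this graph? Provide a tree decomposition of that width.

Treewidth 3.
One optimal decomposition is:
Bags: B1 = {0, 1, 2, 3}
Tree: (single bag)

A single bag containing all 4 vertices is trivially a valid decomposition of width 3. On the other hand G contains the 4-clique {0, 1, 2, 3}. A clique must lie in a single bag of any decomposition, so no decomposition can have width below 3. Combining the bounds, tw(G) = 3.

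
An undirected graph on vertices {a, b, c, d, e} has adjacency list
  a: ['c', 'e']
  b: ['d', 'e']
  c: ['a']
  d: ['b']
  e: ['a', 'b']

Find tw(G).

A width-1 tree decomposition is:
Bags: B1 = {b, d}  B2 = {b, e}  B3 = {a, e}  B4 = {a, c}
Tree: B1–B2, B2–B3, B3–B4
Every bag has size at most 2, so the width is 2 − 1 = 1 and tw(G) ≤ 1. G has an edge, so its treewidth is at least 1. Combining the bounds, tw(G) = 1.

1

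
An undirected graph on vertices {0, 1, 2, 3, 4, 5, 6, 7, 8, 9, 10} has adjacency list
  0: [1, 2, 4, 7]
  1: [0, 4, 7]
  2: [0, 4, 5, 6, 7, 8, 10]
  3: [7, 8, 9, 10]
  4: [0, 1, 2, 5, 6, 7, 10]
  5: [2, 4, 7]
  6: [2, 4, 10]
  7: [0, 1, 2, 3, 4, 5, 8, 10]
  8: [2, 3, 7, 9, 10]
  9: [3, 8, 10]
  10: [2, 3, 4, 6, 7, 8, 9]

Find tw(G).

A width-3 tree decomposition is:
Bags: B1 = {2, 4, 5, 7}  B2 = {2, 4, 7, 10}  B3 = {2, 7, 8, 10}  B4 = {0, 2, 4, 7}  B5 = {0, 1, 4, 7}  B6 = {3, 7, 8, 10}  B7 = {3, 8, 9, 10}  B8 = {2, 4, 6, 10}
Tree: B1–B2, B2–B3, B1–B4, B4–B5, B3–B6, B6–B7, B2–B8
Every bag has size at most 4, so the width is 4 − 1 = 3 and tw(G) ≤ 3. On the other hand G contains the 4-clique {3, 8, 9, 10}. A clique must lie in a single bag of any decomposition, so no decomposition can have width below 3. Hence tw(G) = 3 exactly.

3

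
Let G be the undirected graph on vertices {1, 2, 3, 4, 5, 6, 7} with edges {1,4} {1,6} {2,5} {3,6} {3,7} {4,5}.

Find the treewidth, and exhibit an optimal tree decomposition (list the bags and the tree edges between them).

Treewidth 1.
One optimal decomposition is:
Bags: B1 = {3, 7}  B2 = {3, 6}  B3 = {1, 6}  B4 = {1, 4}  B5 = {4, 5}  B6 = {2, 5}
Tree: B1–B2, B2–B3, B3–B4, B4–B5, B5–B6

The largest bag has 2 vertices, giving width 1; this decomposition certifies tw(G) ≤ 1. G has an edge, so its treewidth is at least 1. The upper and lower bounds meet at 1, so that is the treewidth.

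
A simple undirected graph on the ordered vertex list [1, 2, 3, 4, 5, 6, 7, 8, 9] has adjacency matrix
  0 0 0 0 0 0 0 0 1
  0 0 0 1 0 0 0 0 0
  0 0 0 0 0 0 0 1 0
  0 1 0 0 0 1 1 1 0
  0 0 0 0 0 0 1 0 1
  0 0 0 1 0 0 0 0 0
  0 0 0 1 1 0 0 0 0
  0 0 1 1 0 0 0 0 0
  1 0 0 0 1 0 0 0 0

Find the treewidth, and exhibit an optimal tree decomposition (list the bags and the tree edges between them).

Each bag holds 2 vertices, so the decomposition has width 1, which upper-bounds the treewidth. Since G has at least one edge (e.g. 1–9), it is not an edgeless graph, so tw(G) ≥ 1. Hence tw(G) = 1 exactly.

Treewidth 1.
Bags: B1 = {1, 9}  B2 = {5, 9}  B3 = {5, 7}  B4 = {4, 7}  B5 = {4, 8}  B6 = {4, 6}  B7 = {3, 8}  B8 = {2, 4}
Tree: B1–B2, B2–B3, B3–B4, B4–B5, B5–B6, B5–B7, B5–B8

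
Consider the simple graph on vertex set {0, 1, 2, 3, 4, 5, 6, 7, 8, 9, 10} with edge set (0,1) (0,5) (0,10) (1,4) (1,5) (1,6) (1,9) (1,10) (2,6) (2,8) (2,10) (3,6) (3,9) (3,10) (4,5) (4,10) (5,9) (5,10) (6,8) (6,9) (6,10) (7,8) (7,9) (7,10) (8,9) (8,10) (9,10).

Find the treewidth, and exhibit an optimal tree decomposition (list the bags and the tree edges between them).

Every bag has size at most 4, so the width is 4 − 1 = 3 and tw(G) ≤ 3. For the lower bound, the 4 vertices {0, 1, 5, 10} are pairwise adjacent, and any tree decomposition puts a clique entirely inside one bag — forcing width ≥ 3. Therefore the treewidth is 3.

Treewidth 3.
One optimal decomposition is:
Bags: B1 = {7, 8, 9, 10}  B2 = {6, 8, 9, 10}  B3 = {1, 6, 9, 10}  B4 = {1, 5, 9, 10}  B5 = {0, 1, 5, 10}  B6 = {1, 4, 5, 10}  B7 = {2, 6, 8, 10}  B8 = {3, 6, 9, 10}
Tree: B1–B2, B2–B3, B3–B4, B4–B5, B4–B6, B2–B7, B2–B8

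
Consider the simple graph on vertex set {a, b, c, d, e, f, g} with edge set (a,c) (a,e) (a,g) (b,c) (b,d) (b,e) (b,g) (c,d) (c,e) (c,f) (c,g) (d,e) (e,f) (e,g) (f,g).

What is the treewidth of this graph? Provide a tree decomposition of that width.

Treewidth 3.
One optimal decomposition is:
Bags: B1 = {b, c, e, g}  B2 = {a, c, e, g}  B3 = {c, e, f, g}  B4 = {b, c, d, e}
Tree: B1–B2, B1–B3, B1–B4

The largest bag has 4 vertices, giving width 3; this decomposition certifies tw(G) ≤ 3. For the lower bound, the 4 vertices {b, c, d, e} are pairwise adjacent, and any tree decomposition puts a clique entirely inside one bag — forcing width ≥ 3. Therefore the treewidth is 3.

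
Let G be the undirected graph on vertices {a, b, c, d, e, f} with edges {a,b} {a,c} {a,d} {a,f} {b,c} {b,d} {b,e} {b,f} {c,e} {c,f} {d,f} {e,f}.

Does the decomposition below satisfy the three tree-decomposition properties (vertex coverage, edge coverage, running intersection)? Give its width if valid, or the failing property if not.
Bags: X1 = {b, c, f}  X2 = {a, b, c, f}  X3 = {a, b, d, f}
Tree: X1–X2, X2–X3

No — vertex e appears in no bag.

A tree decomposition must satisfy three properties: every vertex lies in some bag; for every edge, both endpoints lie together in some bag; and for every vertex, the bags containing it form a connected subtree. Here vertex e appears in no bag, so the decomposition is invalid.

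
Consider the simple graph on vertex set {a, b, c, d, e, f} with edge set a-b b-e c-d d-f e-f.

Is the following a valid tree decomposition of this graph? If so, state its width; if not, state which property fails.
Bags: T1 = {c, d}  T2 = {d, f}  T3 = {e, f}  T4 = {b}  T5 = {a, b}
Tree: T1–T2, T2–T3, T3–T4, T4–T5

A tree decomposition must satisfy three properties: every vertex lies in some bag; for every edge, both endpoints lie together in some bag; and for every vertex, the bags containing it form a connected subtree. Here edge (e,b) lies in no bag, so the decomposition is invalid.

No — edge (e,b) lies in no bag.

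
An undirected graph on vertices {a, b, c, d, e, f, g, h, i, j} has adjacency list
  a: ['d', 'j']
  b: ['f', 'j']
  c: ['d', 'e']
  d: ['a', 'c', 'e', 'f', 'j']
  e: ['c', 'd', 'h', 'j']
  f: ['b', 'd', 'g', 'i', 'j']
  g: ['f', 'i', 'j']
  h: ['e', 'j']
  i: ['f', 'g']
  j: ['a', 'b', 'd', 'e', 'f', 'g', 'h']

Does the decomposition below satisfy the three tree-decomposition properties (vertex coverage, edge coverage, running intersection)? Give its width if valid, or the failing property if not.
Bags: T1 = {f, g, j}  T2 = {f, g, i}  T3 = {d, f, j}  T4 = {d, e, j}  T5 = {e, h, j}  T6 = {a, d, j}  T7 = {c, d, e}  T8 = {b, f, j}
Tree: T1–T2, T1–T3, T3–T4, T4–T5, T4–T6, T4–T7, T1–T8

Yes; width 2.

Checking the three conditions: (i) the bags cover all of {a, b, c, d, e, f, g, h, i, j}; (ii) for each edge, some bag contains both endpoints; (iii) the bags containing any fixed vertex form a subtree. All hold, so the decomposition is valid with width 3 − 1 = 2.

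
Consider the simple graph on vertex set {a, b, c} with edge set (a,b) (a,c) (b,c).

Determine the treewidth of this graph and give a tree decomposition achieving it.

A single bag containing all 3 vertices is trivially a valid decomposition of width 2. On the other hand G contains the 3-clique {a, b, c}. A clique must lie in a single bag of any decomposition, so no decomposition can have width below 2. Therefore the treewidth is 2.

Treewidth 2.
One optimal decomposition is:
Bags: B1 = {a, b, c}
Tree: (single bag)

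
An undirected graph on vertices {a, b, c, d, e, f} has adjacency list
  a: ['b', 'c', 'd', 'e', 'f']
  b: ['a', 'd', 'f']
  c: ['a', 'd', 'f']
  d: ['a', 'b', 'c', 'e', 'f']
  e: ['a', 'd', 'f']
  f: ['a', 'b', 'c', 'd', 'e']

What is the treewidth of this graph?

3

A width-3 tree decomposition is:
Bags: B1 = {a, c, d, f}  B2 = {a, b, d, f}  B3 = {a, d, e, f}
Tree: B1–B2, B1–B3
The largest bag has 4 vertices, giving width 3; this decomposition certifies tw(G) ≤ 3. Conversely, {a, d, e, f} is a clique of size 4, and the vertices of any clique must share a bag in every tree decomposition; so some bag has ≥ 4 vertices and tw(G) ≥ 3. The upper and lower bounds meet at 3, so that is the treewidth.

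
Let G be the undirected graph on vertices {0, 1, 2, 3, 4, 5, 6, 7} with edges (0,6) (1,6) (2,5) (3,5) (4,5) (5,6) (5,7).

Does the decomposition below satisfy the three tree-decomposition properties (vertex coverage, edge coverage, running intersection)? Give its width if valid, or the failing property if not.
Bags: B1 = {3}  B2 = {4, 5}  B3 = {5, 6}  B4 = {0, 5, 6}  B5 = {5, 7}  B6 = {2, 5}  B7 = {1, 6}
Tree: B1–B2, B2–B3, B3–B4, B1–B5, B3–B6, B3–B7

A tree decomposition must satisfy three properties: every vertex lies in some bag; for every edge, both endpoints lie together in some bag; and for every vertex, the bags containing it form a connected subtree. Here edge (5,3) lies in no bag, so the decomposition is invalid.

No — edge (5,3) lies in no bag.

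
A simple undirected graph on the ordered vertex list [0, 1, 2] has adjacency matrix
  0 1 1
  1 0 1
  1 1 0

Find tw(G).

A width-2 tree decomposition is:
Bags: B1 = {0, 1, 2}
Tree: (single bag)
With just one bag of size 3, the width is 3 − 1 = 2, so tw(G) ≤ 2. On the other hand G contains the 3-clique {0, 1, 2}. A clique must lie in a single bag of any decomposition, so no decomposition can have width below 2. The upper and lower bounds meet at 2, so that is the treewidth.

2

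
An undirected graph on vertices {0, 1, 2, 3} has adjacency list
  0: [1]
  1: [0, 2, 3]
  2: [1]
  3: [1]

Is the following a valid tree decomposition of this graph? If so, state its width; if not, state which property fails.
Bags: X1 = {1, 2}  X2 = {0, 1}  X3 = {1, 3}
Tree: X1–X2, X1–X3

Vertex coverage: the bags together contain {0, 1, 2, 3}, the full vertex set. Edge coverage: each edge of G has both endpoints in at least one bag. Running intersection: for every vertex, the bags containing it form a connected subtree. All three properties hold, so this is a valid tree decomposition of width max|bag| − 1 = 1, and hence tw(G) ≤ 1.

Yes; width 1.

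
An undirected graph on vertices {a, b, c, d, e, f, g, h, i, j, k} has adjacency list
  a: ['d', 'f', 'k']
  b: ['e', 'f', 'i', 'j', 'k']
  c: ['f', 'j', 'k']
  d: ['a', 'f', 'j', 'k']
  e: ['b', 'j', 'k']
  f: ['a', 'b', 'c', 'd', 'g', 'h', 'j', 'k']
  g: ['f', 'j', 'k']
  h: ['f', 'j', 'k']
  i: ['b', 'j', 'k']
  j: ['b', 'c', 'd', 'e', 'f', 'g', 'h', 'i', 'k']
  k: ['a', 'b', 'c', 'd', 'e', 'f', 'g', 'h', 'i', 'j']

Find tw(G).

3

A width-3 tree decomposition is:
Bags: B1 = {f, h, j, k}  B2 = {b, f, j, k}  B3 = {d, f, j, k}  B4 = {b, e, j, k}  B5 = {b, i, j, k}  B6 = {c, f, j, k}  B7 = {a, d, f, k}  B8 = {f, g, j, k}
Tree: B1–B2, B2–B3, B2–B4, B2–B5, B3–B6, B3–B7, B6–B8
The largest bag has 4 vertices, giving width 3; this decomposition certifies tw(G) ≤ 3. Conversely, {b, e, j, k} is a clique of size 4, and the vertices of any clique must share a bag in every tree decomposition; so some bag has ≥ 4 vertices and tw(G) ≥ 3. The upper and lower bounds meet at 3, so that is the treewidth.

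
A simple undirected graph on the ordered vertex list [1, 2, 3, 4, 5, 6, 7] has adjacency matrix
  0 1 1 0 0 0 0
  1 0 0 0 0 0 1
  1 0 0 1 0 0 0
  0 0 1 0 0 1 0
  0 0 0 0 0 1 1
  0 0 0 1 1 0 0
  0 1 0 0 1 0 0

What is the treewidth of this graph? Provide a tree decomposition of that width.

The largest bag has 3 vertices, giving width 2; this decomposition certifies tw(G) ≤ 2. Since 4–3–1–2–7–5–6–4 is a cycle in G, G is not acyclic. Forests are exactly the graphs of treewidth ≤ 1, so tw(G) ≥ 2. The upper and lower bounds meet at 2, so that is the treewidth.

Treewidth 2.
Bags: B1 = {1, 3, 4}  B2 = {1, 2, 4}  B3 = {2, 4, 7}  B4 = {4, 5, 7}  B5 = {4, 5, 6}
Tree: B1–B2, B2–B3, B3–B4, B4–B5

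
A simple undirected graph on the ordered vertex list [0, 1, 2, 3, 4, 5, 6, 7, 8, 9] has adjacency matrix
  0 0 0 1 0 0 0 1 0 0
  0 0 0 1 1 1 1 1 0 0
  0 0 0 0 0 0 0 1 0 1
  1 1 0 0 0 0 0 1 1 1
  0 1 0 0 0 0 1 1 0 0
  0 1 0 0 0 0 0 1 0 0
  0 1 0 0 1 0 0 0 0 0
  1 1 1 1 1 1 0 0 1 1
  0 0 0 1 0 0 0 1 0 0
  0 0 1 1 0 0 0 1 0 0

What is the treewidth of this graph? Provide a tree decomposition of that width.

Every bag has size at most 3, so the width is 3 − 1 = 2 and tw(G) ≤ 2. On the other hand G contains the 3-clique {1, 4, 6}. A clique must lie in a single bag of any decomposition, so no decomposition can have width below 2. Combining the bounds, tw(G) = 2.

Treewidth 2.
One optimal decomposition is:
Bags: B1 = {3, 7, 9}  B2 = {1, 3, 7}  B3 = {0, 3, 7}  B4 = {2, 7, 9}  B5 = {3, 7, 8}  B6 = {1, 4, 7}  B7 = {1, 5, 7}  B8 = {1, 4, 6}
Tree: B1–B2, B1–B3, B1–B4, B2–B5, B2–B6, B6–B7, B6–B8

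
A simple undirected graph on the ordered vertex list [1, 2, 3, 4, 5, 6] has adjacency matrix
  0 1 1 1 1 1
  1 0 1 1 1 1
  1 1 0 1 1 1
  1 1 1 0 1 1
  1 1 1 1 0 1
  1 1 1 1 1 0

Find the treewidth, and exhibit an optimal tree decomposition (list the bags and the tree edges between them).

Treewidth 5.
Bags: B1 = {1, 2, 3, 4, 5, 6}
Tree: (single bag)

With just one bag of size 6, the width is 6 − 1 = 5, so tw(G) ≤ 5. For the lower bound, the 6 vertices {1, 2, 3, 4, 5, 6} are pairwise adjacent, and any tree decomposition puts a clique entirely inside one bag — forcing width ≥ 5. Therefore the treewidth is 5.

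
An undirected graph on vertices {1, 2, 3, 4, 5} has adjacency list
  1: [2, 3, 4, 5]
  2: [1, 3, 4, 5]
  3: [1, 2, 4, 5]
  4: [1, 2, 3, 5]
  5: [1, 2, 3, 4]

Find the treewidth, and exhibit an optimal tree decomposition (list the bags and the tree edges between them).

Treewidth 4.
One such decomposition:
Bags: B1 = {1, 2, 3, 4, 5}
Tree: (single bag)

With just one bag of size 5, the width is 5 − 1 = 4, so tw(G) ≤ 4. For the lower bound, the 5 vertices {1, 2, 3, 4, 5} are pairwise adjacent, and any tree decomposition puts a clique entirely inside one bag — forcing width ≥ 4. Combining the bounds, tw(G) = 4.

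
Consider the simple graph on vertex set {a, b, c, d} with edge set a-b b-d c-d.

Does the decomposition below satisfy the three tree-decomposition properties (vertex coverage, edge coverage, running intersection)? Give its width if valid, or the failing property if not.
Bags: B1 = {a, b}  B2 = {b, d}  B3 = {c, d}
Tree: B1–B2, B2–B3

Vertex coverage: the bags together contain {a, b, c, d}, the full vertex set. Edge coverage: each edge of G has both endpoints in at least one bag. Running intersection: for every vertex, the bags containing it form a connected subtree. All three properties hold, so this is a valid tree decomposition of width max|bag| − 1 = 1, and hence tw(G) ≤ 1.

Yes; width 1.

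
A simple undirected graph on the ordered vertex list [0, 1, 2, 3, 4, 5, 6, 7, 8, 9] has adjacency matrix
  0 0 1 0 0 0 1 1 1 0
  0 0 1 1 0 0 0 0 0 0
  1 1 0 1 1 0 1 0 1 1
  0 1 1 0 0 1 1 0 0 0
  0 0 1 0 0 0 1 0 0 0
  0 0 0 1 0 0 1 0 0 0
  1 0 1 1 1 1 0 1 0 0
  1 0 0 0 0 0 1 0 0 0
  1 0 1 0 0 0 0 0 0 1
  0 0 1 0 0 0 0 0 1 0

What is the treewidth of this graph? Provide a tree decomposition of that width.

Each bag holds 3 vertices, so the decomposition has width 2, which upper-bounds the treewidth. On the other hand G contains the 3-clique {0, 2, 8}. A clique must lie in a single bag of any decomposition, so no decomposition can have width below 2. Therefore the treewidth is 2.

Treewidth 2.
One optimal decomposition is:
Bags: B1 = {0, 2, 6}  B2 = {0, 2, 8}  B3 = {2, 4, 6}  B4 = {0, 6, 7}  B5 = {2, 3, 6}  B6 = {2, 8, 9}  B7 = {3, 5, 6}  B8 = {1, 2, 3}
Tree: B1–B2, B1–B3, B1–B4, B3–B5, B2–B6, B5–B7, B5–B8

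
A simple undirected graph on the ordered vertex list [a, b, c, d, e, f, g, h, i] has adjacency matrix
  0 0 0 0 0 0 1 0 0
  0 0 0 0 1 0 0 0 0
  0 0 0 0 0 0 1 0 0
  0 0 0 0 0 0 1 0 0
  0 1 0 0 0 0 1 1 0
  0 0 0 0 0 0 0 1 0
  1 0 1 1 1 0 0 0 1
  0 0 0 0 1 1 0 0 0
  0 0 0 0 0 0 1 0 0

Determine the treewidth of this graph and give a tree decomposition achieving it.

Treewidth 1.
One optimal decomposition is:
Bags: B1 = {c, g}  B2 = {e, g}  B3 = {e, h}  B4 = {a, g}  B5 = {d, g}  B6 = {f, h}  B7 = {g, i}  B8 = {b, e}
Tree: B1–B2, B2–B3, B1–B4, B2–B5, B3–B6, B1–B7, B2–B8

Every bag has size at most 2, so the width is 2 − 1 = 1 and tw(G) ≤ 1. Any graph with an edge has treewidth ≥ 1, and G has the edge g–c. The upper and lower bounds meet at 1, so that is the treewidth.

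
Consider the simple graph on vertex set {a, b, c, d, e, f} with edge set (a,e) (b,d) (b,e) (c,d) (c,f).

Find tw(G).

1

A width-1 tree decomposition is:
Bags: B1 = {c, f}  B2 = {c, d}  B3 = {b, d}  B4 = {b, e}  B5 = {a, e}
Tree: B1–B2, B2–B3, B3–B4, B4–B5
Each bag holds 2 vertices, so the decomposition has width 1, which upper-bounds the treewidth. Any graph with an edge has treewidth ≥ 1, and G has the edge f–c. The upper and lower bounds meet at 1, so that is the treewidth.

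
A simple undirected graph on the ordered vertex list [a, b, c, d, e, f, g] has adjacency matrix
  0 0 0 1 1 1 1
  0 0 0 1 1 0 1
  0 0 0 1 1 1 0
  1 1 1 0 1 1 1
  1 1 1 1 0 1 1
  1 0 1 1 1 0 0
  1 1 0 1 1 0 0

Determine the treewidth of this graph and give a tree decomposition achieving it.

Treewidth 3.
One optimal decomposition is:
Bags: B1 = {a, d, e, g}  B2 = {a, d, e, f}  B3 = {b, d, e, g}  B4 = {c, d, e, f}
Tree: B1–B2, B1–B3, B2–B4

Each bag holds 4 vertices, so the decomposition has width 3, which upper-bounds the treewidth. For the lower bound, the 4 vertices {a, d, e, g} are pairwise adjacent, and any tree decomposition puts a clique entirely inside one bag — forcing width ≥ 3. Combining the bounds, tw(G) = 3.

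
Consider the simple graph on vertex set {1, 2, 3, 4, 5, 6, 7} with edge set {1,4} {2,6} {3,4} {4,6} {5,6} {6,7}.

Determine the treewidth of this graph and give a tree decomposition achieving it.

Treewidth 1.
Bags: B1 = {2, 6}  B2 = {5, 6}  B3 = {4, 6}  B4 = {3, 4}  B5 = {6, 7}  B6 = {1, 4}
Tree: B1–B2, B1–B3, B3–B4, B1–B5, B3–B6

The largest bag has 2 vertices, giving width 1; this decomposition certifies tw(G) ≤ 1. Any graph with an edge has treewidth ≥ 1, and G has the edge 2–6. Therefore the treewidth is 1.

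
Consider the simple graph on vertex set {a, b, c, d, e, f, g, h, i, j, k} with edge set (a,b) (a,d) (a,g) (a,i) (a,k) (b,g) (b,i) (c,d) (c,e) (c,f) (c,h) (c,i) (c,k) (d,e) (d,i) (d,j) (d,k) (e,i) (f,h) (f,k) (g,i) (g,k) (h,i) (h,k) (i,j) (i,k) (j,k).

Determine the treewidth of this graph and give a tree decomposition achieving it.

Each bag holds 4 vertices, so the decomposition has width 3, which upper-bounds the treewidth. Conversely, {c, f, h, k} is a clique of size 4, and the vertices of any clique must share a bag in every tree decomposition; so some bag has ≥ 4 vertices and tw(G) ≥ 3. Hence tw(G) = 3 exactly.

Treewidth 3.
Bags: B1 = {c, d, i, k}  B2 = {a, d, i, k}  B3 = {c, h, i, k}  B4 = {c, d, e, i}  B5 = {c, f, h, k}  B6 = {a, g, i, k}  B7 = {a, b, g, i}  B8 = {d, i, j, k}
Tree: B1–B2, B1–B3, B1–B4, B3–B5, B2–B6, B6–B7, B1–B8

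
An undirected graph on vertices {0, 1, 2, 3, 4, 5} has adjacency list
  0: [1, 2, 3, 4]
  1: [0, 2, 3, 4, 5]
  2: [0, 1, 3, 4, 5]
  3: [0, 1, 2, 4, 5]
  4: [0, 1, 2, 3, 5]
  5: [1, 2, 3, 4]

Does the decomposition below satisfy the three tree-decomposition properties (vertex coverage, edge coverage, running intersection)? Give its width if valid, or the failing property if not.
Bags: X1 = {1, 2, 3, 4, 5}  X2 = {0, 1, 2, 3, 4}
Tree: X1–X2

Yes; width 4.

Checking the three conditions: (i) the bags cover all of {0, 1, 2, 3, 4, 5}; (ii) for each edge, some bag contains both endpoints; (iii) the bags containing any fixed vertex form a subtree. All hold, so the decomposition is valid with width 5 − 1 = 4.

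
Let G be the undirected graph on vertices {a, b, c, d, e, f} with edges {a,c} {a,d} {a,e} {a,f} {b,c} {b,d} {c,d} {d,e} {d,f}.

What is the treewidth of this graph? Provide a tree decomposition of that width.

Each bag holds 3 vertices, so the decomposition has width 2, which upper-bounds the treewidth. Conversely, {a, d, e} is a clique of size 3, and the vertices of any clique must share a bag in every tree decomposition; so some bag has ≥ 3 vertices and tw(G) ≥ 2. Hence tw(G) = 2 exactly.

Treewidth 2.
One such decomposition:
Bags: B1 = {a, d, e}  B2 = {a, d, f}  B3 = {a, c, d}  B4 = {b, c, d}
Tree: B1–B2, B1–B3, B3–B4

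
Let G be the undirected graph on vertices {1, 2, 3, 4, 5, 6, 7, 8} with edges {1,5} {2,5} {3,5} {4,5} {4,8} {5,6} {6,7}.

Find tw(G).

1

A width-1 tree decomposition is:
Bags: B1 = {5, 6}  B2 = {2, 5}  B3 = {4, 5}  B4 = {6, 7}  B5 = {1, 5}  B6 = {3, 5}  B7 = {4, 8}
Tree: B1–B2, B1–B3, B1–B4, B2–B5, B1–B6, B3–B7
The largest bag has 2 vertices, giving width 1; this decomposition certifies tw(G) ≤ 1. G has an edge, so its treewidth is at least 1. Combining the bounds, tw(G) = 1.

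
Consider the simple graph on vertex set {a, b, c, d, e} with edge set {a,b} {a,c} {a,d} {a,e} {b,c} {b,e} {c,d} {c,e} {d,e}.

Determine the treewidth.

A width-3 tree decomposition is:
Bags: B1 = {a, b, c, e}  B2 = {a, c, d, e}
Tree: B1–B2
The largest bag has 4 vertices, giving width 3; this decomposition certifies tw(G) ≤ 3. Conversely, {a, c, d, e} is a clique of size 4, and the vertices of any clique must share a bag in every tree decomposition; so some bag has ≥ 4 vertices and tw(G) ≥ 3. The upper and lower bounds meet at 3, so that is the treewidth.

3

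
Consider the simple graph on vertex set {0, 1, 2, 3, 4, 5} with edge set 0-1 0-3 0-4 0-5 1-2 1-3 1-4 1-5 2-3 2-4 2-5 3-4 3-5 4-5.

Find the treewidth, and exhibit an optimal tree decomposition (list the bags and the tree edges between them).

Every bag has size at most 5, so the width is 5 − 1 = 4 and tw(G) ≤ 4. Conversely, {0, 1, 3, 4, 5} is a clique of size 5, and the vertices of any clique must share a bag in every tree decomposition; so some bag has ≥ 5 vertices and tw(G) ≥ 4. Therefore the treewidth is 4.

Treewidth 4.
One optimal decomposition is:
Bags: B1 = {1, 2, 3, 4, 5}  B2 = {0, 1, 3, 4, 5}
Tree: B1–B2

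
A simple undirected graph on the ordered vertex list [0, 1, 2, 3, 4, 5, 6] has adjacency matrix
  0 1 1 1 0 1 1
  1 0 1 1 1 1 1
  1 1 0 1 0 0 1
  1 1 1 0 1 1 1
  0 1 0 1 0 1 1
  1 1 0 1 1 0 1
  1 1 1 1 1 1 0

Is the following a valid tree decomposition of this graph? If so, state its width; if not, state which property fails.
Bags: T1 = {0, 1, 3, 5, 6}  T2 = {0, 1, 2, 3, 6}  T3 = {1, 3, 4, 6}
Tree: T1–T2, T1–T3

A tree decomposition must satisfy three properties: every vertex lies in some bag; for every edge, both endpoints lie together in some bag; and for every vertex, the bags containing it form a connected subtree. Here edge (5,4) lies in no bag, so the decomposition is invalid.

No — edge (5,4) lies in no bag.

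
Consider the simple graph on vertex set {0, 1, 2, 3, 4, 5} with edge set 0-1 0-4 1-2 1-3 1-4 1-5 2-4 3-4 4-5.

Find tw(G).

2

A width-2 tree decomposition is:
Bags: B1 = {0, 1, 4}  B2 = {1, 3, 4}  B3 = {1, 2, 4}  B4 = {1, 4, 5}
Tree: B1–B2, B2–B3, B1–B4
The largest bag has 3 vertices, giving width 2; this decomposition certifies tw(G) ≤ 2. On the other hand G contains the 3-clique {0, 1, 4}. A clique must lie in a single bag of any decomposition, so no decomposition can have width below 2. The upper and lower bounds meet at 2, so that is the treewidth.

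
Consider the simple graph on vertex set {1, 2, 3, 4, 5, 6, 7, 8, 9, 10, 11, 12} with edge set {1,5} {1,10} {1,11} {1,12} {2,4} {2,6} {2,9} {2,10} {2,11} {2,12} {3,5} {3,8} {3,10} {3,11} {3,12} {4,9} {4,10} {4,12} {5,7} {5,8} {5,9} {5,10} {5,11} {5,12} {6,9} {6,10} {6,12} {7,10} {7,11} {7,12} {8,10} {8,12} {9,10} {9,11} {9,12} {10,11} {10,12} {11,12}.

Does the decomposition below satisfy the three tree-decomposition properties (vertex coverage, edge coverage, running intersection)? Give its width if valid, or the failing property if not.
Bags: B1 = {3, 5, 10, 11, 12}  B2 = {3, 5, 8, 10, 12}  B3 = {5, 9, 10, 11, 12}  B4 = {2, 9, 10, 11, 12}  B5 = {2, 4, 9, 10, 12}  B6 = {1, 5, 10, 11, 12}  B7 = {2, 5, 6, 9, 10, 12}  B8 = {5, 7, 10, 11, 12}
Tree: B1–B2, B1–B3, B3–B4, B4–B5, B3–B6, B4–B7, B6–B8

A tree decomposition must satisfy three properties: every vertex lies in some bag; for every edge, both endpoints lie together in some bag; and for every vertex, the bags containing it form a connected subtree. Here bags containing vertex 5 are not connected in the tree, so the decomposition is invalid.

No — bags containing vertex 5 are not connected in the tree.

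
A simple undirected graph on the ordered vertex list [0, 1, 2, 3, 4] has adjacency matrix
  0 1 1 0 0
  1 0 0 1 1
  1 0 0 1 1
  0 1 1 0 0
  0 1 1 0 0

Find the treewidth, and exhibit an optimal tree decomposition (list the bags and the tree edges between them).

Each bag holds 3 vertices, so the decomposition has width 2, which upper-bounds the treewidth. The edges 1–0–2–3–1 form a cycle, so G is not a tree and its treewidth is at least 2. Therefore the treewidth is 2.

Treewidth 2.
One optimal decomposition is:
Bags: B1 = {0, 1, 2}  B2 = {1, 2, 3}  B3 = {1, 2, 4}
Tree: B1–B2, B2–B3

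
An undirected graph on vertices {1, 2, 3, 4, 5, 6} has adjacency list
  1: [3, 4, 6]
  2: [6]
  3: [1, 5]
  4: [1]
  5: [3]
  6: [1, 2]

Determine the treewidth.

1

A width-1 tree decomposition is:
Bags: B1 = {1, 6}  B2 = {1, 3}  B3 = {1, 4}  B4 = {3, 5}  B5 = {2, 6}
Tree: B1–B2, B1–B3, B2–B4, B1–B5
Every bag has size at most 2, so the width is 2 − 1 = 1 and tw(G) ≤ 1. G has an edge, so its treewidth is at least 1. Combining the bounds, tw(G) = 1.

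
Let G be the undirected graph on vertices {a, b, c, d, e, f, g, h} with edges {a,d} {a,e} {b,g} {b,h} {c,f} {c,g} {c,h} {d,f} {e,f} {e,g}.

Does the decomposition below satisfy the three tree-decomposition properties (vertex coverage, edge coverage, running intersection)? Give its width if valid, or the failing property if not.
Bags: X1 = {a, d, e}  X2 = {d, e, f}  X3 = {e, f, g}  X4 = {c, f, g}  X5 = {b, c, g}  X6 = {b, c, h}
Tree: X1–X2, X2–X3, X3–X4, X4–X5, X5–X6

Yes; width 2.

Every vertex of G appears in some bag (union = {a, b, c, d, e, f, g, h}); every edge is covered by a bag; and for each vertex v the set of bags containing v is connected in the bag tree. The decomposition is therefore valid. The largest bag has 3 vertices, so the width is 2.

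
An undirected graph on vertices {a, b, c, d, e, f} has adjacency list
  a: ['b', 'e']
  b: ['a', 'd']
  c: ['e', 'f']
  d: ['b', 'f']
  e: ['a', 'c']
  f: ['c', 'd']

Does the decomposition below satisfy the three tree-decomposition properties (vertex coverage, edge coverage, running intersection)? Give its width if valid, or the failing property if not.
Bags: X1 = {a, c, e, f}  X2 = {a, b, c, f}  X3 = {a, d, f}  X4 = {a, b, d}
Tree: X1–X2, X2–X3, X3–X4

A tree decomposition must satisfy three properties: every vertex lies in some bag; for every edge, both endpoints lie together in some bag; and for every vertex, the bags containing it form a connected subtree. Here bags containing vertex b are not connected in the tree, so the decomposition is invalid.

No — bags containing vertex b are not connected in the tree.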